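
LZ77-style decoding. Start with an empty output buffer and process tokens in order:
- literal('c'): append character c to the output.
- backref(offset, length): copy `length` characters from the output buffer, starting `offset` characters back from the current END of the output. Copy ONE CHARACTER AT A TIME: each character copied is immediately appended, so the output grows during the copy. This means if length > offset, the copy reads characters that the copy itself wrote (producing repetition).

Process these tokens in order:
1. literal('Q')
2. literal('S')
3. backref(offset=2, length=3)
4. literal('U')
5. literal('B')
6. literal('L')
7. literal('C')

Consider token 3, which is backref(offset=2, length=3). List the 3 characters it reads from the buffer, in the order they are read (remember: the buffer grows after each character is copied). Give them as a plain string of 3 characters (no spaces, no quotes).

Token 1: literal('Q'). Output: "Q"
Token 2: literal('S'). Output: "QS"
Token 3: backref(off=2, len=3). Buffer before: "QS" (len 2)
  byte 1: read out[0]='Q', append. Buffer now: "QSQ"
  byte 2: read out[1]='S', append. Buffer now: "QSQS"
  byte 3: read out[2]='Q', append. Buffer now: "QSQSQ"

Answer: QSQ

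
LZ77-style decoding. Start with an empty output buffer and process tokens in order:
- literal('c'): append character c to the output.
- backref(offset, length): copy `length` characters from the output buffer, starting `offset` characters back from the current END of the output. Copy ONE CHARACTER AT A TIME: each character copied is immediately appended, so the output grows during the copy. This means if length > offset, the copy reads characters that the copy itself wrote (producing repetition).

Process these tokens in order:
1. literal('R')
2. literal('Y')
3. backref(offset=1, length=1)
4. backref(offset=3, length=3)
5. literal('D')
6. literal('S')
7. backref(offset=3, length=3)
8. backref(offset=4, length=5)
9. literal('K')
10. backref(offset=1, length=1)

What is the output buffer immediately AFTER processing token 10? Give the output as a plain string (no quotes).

Answer: RYYRYYDSYDSSYDSSKK

Derivation:
Token 1: literal('R'). Output: "R"
Token 2: literal('Y'). Output: "RY"
Token 3: backref(off=1, len=1). Copied 'Y' from pos 1. Output: "RYY"
Token 4: backref(off=3, len=3). Copied 'RYY' from pos 0. Output: "RYYRYY"
Token 5: literal('D'). Output: "RYYRYYD"
Token 6: literal('S'). Output: "RYYRYYDS"
Token 7: backref(off=3, len=3). Copied 'YDS' from pos 5. Output: "RYYRYYDSYDS"
Token 8: backref(off=4, len=5) (overlapping!). Copied 'SYDSS' from pos 7. Output: "RYYRYYDSYDSSYDSS"
Token 9: literal('K'). Output: "RYYRYYDSYDSSYDSSK"
Token 10: backref(off=1, len=1). Copied 'K' from pos 16. Output: "RYYRYYDSYDSSYDSSKK"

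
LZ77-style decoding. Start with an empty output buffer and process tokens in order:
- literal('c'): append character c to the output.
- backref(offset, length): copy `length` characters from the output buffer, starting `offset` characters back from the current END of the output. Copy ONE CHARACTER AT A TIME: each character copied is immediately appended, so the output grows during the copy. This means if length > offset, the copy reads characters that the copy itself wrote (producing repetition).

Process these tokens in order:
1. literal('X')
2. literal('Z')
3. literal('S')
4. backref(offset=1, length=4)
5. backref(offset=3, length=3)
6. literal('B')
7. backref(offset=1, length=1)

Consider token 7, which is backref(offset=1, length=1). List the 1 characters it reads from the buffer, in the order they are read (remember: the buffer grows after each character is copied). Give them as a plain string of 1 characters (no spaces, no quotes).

Token 1: literal('X'). Output: "X"
Token 2: literal('Z'). Output: "XZ"
Token 3: literal('S'). Output: "XZS"
Token 4: backref(off=1, len=4) (overlapping!). Copied 'SSSS' from pos 2. Output: "XZSSSSS"
Token 5: backref(off=3, len=3). Copied 'SSS' from pos 4. Output: "XZSSSSSSSS"
Token 6: literal('B'). Output: "XZSSSSSSSSB"
Token 7: backref(off=1, len=1). Buffer before: "XZSSSSSSSSB" (len 11)
  byte 1: read out[10]='B', append. Buffer now: "XZSSSSSSSSBB"

Answer: B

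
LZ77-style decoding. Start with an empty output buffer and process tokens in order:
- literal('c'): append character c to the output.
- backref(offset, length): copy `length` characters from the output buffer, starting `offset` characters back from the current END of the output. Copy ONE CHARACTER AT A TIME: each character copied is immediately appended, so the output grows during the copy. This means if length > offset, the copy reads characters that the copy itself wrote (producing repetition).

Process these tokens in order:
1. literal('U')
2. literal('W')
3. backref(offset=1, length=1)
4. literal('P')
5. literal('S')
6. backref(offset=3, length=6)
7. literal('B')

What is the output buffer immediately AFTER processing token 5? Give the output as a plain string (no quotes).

Answer: UWWPS

Derivation:
Token 1: literal('U'). Output: "U"
Token 2: literal('W'). Output: "UW"
Token 3: backref(off=1, len=1). Copied 'W' from pos 1. Output: "UWW"
Token 4: literal('P'). Output: "UWWP"
Token 5: literal('S'). Output: "UWWPS"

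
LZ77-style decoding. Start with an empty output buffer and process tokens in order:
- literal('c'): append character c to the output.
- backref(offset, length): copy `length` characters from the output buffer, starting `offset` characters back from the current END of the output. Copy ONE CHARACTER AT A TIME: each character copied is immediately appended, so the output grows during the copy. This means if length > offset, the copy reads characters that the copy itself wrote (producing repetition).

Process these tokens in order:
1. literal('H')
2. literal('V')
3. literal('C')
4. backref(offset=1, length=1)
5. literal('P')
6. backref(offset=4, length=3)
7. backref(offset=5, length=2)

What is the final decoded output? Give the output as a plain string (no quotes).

Token 1: literal('H'). Output: "H"
Token 2: literal('V'). Output: "HV"
Token 3: literal('C'). Output: "HVC"
Token 4: backref(off=1, len=1). Copied 'C' from pos 2. Output: "HVCC"
Token 5: literal('P'). Output: "HVCCP"
Token 6: backref(off=4, len=3). Copied 'VCC' from pos 1. Output: "HVCCPVCC"
Token 7: backref(off=5, len=2). Copied 'CP' from pos 3. Output: "HVCCPVCCCP"

Answer: HVCCPVCCCP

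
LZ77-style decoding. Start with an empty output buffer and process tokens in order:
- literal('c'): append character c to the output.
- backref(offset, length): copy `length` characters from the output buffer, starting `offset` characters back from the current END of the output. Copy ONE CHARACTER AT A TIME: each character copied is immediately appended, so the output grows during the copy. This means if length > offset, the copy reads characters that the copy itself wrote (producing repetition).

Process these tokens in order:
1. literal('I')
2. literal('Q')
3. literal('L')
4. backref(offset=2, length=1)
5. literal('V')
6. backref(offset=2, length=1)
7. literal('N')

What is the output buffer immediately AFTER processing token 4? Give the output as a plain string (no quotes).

Token 1: literal('I'). Output: "I"
Token 2: literal('Q'). Output: "IQ"
Token 3: literal('L'). Output: "IQL"
Token 4: backref(off=2, len=1). Copied 'Q' from pos 1. Output: "IQLQ"

Answer: IQLQ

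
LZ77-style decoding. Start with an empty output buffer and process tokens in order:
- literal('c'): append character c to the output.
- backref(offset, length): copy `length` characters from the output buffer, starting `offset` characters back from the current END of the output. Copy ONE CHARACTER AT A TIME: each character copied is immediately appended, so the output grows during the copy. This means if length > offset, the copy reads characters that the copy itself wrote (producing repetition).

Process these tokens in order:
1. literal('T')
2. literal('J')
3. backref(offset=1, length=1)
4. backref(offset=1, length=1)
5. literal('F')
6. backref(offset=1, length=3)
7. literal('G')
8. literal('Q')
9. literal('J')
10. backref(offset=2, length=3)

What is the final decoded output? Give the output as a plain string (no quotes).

Token 1: literal('T'). Output: "T"
Token 2: literal('J'). Output: "TJ"
Token 3: backref(off=1, len=1). Copied 'J' from pos 1. Output: "TJJ"
Token 4: backref(off=1, len=1). Copied 'J' from pos 2. Output: "TJJJ"
Token 5: literal('F'). Output: "TJJJF"
Token 6: backref(off=1, len=3) (overlapping!). Copied 'FFF' from pos 4. Output: "TJJJFFFF"
Token 7: literal('G'). Output: "TJJJFFFFG"
Token 8: literal('Q'). Output: "TJJJFFFFGQ"
Token 9: literal('J'). Output: "TJJJFFFFGQJ"
Token 10: backref(off=2, len=3) (overlapping!). Copied 'QJQ' from pos 9. Output: "TJJJFFFFGQJQJQ"

Answer: TJJJFFFFGQJQJQ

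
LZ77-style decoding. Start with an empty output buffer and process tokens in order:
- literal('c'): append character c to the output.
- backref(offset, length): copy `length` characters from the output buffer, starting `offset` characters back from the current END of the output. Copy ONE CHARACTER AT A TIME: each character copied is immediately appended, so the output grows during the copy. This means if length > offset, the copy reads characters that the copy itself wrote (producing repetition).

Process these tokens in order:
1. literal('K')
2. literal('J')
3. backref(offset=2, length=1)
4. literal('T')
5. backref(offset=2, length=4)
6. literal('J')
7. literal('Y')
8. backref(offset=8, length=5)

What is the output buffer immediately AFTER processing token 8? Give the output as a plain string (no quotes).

Token 1: literal('K'). Output: "K"
Token 2: literal('J'). Output: "KJ"
Token 3: backref(off=2, len=1). Copied 'K' from pos 0. Output: "KJK"
Token 4: literal('T'). Output: "KJKT"
Token 5: backref(off=2, len=4) (overlapping!). Copied 'KTKT' from pos 2. Output: "KJKTKTKT"
Token 6: literal('J'). Output: "KJKTKTKTJ"
Token 7: literal('Y'). Output: "KJKTKTKTJY"
Token 8: backref(off=8, len=5). Copied 'KTKTK' from pos 2. Output: "KJKTKTKTJYKTKTK"

Answer: KJKTKTKTJYKTKTK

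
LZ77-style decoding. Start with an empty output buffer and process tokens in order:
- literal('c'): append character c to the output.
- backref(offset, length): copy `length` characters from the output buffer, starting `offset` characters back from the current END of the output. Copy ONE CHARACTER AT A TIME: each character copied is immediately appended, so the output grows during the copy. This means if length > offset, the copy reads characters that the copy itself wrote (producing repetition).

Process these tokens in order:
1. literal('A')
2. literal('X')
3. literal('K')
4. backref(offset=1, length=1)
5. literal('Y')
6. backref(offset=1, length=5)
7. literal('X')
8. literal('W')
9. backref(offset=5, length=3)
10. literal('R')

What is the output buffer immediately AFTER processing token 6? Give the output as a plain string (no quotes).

Answer: AXKKYYYYYY

Derivation:
Token 1: literal('A'). Output: "A"
Token 2: literal('X'). Output: "AX"
Token 3: literal('K'). Output: "AXK"
Token 4: backref(off=1, len=1). Copied 'K' from pos 2. Output: "AXKK"
Token 5: literal('Y'). Output: "AXKKY"
Token 6: backref(off=1, len=5) (overlapping!). Copied 'YYYYY' from pos 4. Output: "AXKKYYYYYY"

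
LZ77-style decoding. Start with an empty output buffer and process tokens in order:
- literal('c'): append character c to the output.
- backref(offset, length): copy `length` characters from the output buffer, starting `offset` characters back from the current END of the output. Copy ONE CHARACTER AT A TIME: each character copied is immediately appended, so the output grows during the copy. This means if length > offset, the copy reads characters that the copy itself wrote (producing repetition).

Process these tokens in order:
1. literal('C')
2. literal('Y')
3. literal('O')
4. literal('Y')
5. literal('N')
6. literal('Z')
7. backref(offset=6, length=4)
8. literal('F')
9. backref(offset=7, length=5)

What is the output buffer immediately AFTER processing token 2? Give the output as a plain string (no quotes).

Token 1: literal('C'). Output: "C"
Token 2: literal('Y'). Output: "CY"

Answer: CY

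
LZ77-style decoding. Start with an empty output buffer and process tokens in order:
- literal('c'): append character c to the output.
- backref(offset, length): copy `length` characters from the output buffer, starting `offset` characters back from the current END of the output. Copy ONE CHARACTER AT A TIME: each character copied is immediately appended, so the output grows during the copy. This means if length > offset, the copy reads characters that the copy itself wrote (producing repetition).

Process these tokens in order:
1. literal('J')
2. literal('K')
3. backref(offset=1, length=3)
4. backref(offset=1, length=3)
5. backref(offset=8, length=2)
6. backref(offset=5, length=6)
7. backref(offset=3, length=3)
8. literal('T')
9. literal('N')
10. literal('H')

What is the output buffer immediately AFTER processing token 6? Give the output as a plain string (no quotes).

Token 1: literal('J'). Output: "J"
Token 2: literal('K'). Output: "JK"
Token 3: backref(off=1, len=3) (overlapping!). Copied 'KKK' from pos 1. Output: "JKKKK"
Token 4: backref(off=1, len=3) (overlapping!). Copied 'KKK' from pos 4. Output: "JKKKKKKK"
Token 5: backref(off=8, len=2). Copied 'JK' from pos 0. Output: "JKKKKKKKJK"
Token 6: backref(off=5, len=6) (overlapping!). Copied 'KKKJKK' from pos 5. Output: "JKKKKKKKJKKKKJKK"

Answer: JKKKKKKKJKKKKJKK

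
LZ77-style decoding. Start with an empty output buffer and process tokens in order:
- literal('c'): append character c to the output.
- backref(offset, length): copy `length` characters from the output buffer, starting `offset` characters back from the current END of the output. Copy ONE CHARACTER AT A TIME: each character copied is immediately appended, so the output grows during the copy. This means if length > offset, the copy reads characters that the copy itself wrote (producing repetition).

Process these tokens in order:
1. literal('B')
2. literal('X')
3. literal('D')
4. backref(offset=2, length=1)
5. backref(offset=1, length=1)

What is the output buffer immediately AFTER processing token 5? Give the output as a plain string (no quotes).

Token 1: literal('B'). Output: "B"
Token 2: literal('X'). Output: "BX"
Token 3: literal('D'). Output: "BXD"
Token 4: backref(off=2, len=1). Copied 'X' from pos 1. Output: "BXDX"
Token 5: backref(off=1, len=1). Copied 'X' from pos 3. Output: "BXDXX"

Answer: BXDXX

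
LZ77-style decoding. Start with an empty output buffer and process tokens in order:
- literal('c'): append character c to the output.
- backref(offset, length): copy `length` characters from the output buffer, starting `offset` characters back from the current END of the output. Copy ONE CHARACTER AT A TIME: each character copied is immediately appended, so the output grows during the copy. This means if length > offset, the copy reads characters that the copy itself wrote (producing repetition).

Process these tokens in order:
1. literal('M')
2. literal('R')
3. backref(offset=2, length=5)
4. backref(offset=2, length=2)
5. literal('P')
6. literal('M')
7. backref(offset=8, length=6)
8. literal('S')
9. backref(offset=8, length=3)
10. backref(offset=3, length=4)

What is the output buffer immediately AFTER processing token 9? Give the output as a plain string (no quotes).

Token 1: literal('M'). Output: "M"
Token 2: literal('R'). Output: "MR"
Token 3: backref(off=2, len=5) (overlapping!). Copied 'MRMRM' from pos 0. Output: "MRMRMRM"
Token 4: backref(off=2, len=2). Copied 'RM' from pos 5. Output: "MRMRMRMRM"
Token 5: literal('P'). Output: "MRMRMRMRMP"
Token 6: literal('M'). Output: "MRMRMRMRMPM"
Token 7: backref(off=8, len=6). Copied 'RMRMRM' from pos 3. Output: "MRMRMRMRMPMRMRMRM"
Token 8: literal('S'). Output: "MRMRMRMRMPMRMRMRMS"
Token 9: backref(off=8, len=3). Copied 'MRM' from pos 10. Output: "MRMRMRMRMPMRMRMRMSMRM"

Answer: MRMRMRMRMPMRMRMRMSMRM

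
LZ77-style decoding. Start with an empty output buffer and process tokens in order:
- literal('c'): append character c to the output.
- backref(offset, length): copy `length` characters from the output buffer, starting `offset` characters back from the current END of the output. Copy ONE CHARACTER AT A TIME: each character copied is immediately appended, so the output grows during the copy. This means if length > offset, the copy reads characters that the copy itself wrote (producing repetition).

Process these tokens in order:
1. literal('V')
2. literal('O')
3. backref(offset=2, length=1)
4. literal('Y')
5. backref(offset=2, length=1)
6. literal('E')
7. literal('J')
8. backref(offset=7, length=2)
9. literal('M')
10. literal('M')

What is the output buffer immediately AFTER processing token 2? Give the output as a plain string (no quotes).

Answer: VO

Derivation:
Token 1: literal('V'). Output: "V"
Token 2: literal('O'). Output: "VO"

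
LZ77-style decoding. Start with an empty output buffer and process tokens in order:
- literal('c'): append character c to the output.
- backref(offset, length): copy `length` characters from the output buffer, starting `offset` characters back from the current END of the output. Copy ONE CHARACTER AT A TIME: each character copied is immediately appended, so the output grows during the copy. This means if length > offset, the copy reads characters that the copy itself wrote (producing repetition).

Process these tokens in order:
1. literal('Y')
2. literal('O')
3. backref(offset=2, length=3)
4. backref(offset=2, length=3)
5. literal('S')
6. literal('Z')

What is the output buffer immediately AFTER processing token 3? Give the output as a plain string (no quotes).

Token 1: literal('Y'). Output: "Y"
Token 2: literal('O'). Output: "YO"
Token 3: backref(off=2, len=3) (overlapping!). Copied 'YOY' from pos 0. Output: "YOYOY"

Answer: YOYOY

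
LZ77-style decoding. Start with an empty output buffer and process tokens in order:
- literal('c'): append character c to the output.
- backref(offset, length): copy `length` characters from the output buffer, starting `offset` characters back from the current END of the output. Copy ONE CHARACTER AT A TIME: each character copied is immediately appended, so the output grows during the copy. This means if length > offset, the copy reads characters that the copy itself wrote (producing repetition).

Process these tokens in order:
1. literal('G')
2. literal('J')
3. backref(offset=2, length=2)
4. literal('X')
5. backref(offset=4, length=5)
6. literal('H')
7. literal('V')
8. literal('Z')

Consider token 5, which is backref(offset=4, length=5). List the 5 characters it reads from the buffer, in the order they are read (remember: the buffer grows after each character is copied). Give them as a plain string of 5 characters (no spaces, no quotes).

Token 1: literal('G'). Output: "G"
Token 2: literal('J'). Output: "GJ"
Token 3: backref(off=2, len=2). Copied 'GJ' from pos 0. Output: "GJGJ"
Token 4: literal('X'). Output: "GJGJX"
Token 5: backref(off=4, len=5). Buffer before: "GJGJX" (len 5)
  byte 1: read out[1]='J', append. Buffer now: "GJGJXJ"
  byte 2: read out[2]='G', append. Buffer now: "GJGJXJG"
  byte 3: read out[3]='J', append. Buffer now: "GJGJXJGJ"
  byte 4: read out[4]='X', append. Buffer now: "GJGJXJGJX"
  byte 5: read out[5]='J', append. Buffer now: "GJGJXJGJXJ"

Answer: JGJXJ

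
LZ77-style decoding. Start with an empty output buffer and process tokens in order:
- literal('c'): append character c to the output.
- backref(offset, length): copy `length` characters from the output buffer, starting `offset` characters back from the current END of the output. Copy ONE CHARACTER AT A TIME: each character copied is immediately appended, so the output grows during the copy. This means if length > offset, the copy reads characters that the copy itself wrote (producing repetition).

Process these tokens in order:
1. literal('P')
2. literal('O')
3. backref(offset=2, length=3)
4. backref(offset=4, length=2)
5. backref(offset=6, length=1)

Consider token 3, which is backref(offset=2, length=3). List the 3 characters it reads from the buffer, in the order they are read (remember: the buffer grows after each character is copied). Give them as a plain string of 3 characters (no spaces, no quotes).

Answer: POP

Derivation:
Token 1: literal('P'). Output: "P"
Token 2: literal('O'). Output: "PO"
Token 3: backref(off=2, len=3). Buffer before: "PO" (len 2)
  byte 1: read out[0]='P', append. Buffer now: "POP"
  byte 2: read out[1]='O', append. Buffer now: "POPO"
  byte 3: read out[2]='P', append. Buffer now: "POPOP"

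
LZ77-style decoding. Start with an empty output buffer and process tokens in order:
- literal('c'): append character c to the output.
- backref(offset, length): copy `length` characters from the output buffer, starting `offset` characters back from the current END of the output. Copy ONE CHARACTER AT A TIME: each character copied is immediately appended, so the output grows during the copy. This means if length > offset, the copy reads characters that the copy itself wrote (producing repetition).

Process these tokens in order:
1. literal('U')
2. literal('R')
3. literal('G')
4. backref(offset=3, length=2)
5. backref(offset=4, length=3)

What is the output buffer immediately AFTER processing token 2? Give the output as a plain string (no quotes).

Token 1: literal('U'). Output: "U"
Token 2: literal('R'). Output: "UR"

Answer: UR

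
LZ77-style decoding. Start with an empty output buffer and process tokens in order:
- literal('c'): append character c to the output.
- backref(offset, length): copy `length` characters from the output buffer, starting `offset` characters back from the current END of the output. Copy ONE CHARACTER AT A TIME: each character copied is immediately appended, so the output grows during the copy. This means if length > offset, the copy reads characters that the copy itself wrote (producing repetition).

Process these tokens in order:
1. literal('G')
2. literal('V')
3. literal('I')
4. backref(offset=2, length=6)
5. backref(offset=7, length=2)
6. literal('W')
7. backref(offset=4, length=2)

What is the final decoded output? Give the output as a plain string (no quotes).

Answer: GVIVIVIVIIVWII

Derivation:
Token 1: literal('G'). Output: "G"
Token 2: literal('V'). Output: "GV"
Token 3: literal('I'). Output: "GVI"
Token 4: backref(off=2, len=6) (overlapping!). Copied 'VIVIVI' from pos 1. Output: "GVIVIVIVI"
Token 5: backref(off=7, len=2). Copied 'IV' from pos 2. Output: "GVIVIVIVIIV"
Token 6: literal('W'). Output: "GVIVIVIVIIVW"
Token 7: backref(off=4, len=2). Copied 'II' from pos 8. Output: "GVIVIVIVIIVWII"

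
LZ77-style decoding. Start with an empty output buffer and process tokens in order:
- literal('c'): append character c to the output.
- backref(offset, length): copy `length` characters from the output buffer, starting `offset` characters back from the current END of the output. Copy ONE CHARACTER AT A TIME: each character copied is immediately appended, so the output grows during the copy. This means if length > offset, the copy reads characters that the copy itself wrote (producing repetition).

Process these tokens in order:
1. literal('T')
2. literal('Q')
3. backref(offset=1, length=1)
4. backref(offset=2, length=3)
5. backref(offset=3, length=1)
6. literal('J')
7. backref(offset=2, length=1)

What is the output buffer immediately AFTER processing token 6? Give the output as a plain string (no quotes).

Token 1: literal('T'). Output: "T"
Token 2: literal('Q'). Output: "TQ"
Token 3: backref(off=1, len=1). Copied 'Q' from pos 1. Output: "TQQ"
Token 4: backref(off=2, len=3) (overlapping!). Copied 'QQQ' from pos 1. Output: "TQQQQQ"
Token 5: backref(off=3, len=1). Copied 'Q' from pos 3. Output: "TQQQQQQ"
Token 6: literal('J'). Output: "TQQQQQQJ"

Answer: TQQQQQQJ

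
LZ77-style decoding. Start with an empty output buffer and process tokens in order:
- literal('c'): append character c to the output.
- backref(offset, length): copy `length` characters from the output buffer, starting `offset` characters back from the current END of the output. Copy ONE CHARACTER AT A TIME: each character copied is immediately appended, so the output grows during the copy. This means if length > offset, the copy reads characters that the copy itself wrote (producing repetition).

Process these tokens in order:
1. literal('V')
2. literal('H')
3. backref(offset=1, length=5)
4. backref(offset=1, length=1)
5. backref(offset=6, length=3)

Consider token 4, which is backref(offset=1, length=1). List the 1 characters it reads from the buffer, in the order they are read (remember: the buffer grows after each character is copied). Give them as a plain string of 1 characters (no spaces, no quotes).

Token 1: literal('V'). Output: "V"
Token 2: literal('H'). Output: "VH"
Token 3: backref(off=1, len=5) (overlapping!). Copied 'HHHHH' from pos 1. Output: "VHHHHHH"
Token 4: backref(off=1, len=1). Buffer before: "VHHHHHH" (len 7)
  byte 1: read out[6]='H', append. Buffer now: "VHHHHHHH"

Answer: H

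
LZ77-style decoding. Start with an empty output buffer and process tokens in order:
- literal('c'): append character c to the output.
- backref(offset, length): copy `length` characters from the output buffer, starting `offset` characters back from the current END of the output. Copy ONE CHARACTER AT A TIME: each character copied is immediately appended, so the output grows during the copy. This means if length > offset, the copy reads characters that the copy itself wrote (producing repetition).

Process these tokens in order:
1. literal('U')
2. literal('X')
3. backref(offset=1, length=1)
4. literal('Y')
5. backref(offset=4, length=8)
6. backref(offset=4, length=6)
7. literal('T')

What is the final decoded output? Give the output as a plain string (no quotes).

Answer: UXXYUXXYUXXYUXXYUXT

Derivation:
Token 1: literal('U'). Output: "U"
Token 2: literal('X'). Output: "UX"
Token 3: backref(off=1, len=1). Copied 'X' from pos 1. Output: "UXX"
Token 4: literal('Y'). Output: "UXXY"
Token 5: backref(off=4, len=8) (overlapping!). Copied 'UXXYUXXY' from pos 0. Output: "UXXYUXXYUXXY"
Token 6: backref(off=4, len=6) (overlapping!). Copied 'UXXYUX' from pos 8. Output: "UXXYUXXYUXXYUXXYUX"
Token 7: literal('T'). Output: "UXXYUXXYUXXYUXXYUXT"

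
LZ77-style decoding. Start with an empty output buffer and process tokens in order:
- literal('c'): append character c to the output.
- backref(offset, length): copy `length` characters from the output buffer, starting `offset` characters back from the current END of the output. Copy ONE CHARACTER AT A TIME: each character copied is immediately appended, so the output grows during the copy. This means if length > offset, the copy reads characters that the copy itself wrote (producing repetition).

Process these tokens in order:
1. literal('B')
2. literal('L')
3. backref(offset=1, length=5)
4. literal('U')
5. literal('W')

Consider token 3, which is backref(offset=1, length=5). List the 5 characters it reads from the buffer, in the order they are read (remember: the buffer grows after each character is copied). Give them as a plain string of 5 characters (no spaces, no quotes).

Answer: LLLLL

Derivation:
Token 1: literal('B'). Output: "B"
Token 2: literal('L'). Output: "BL"
Token 3: backref(off=1, len=5). Buffer before: "BL" (len 2)
  byte 1: read out[1]='L', append. Buffer now: "BLL"
  byte 2: read out[2]='L', append. Buffer now: "BLLL"
  byte 3: read out[3]='L', append. Buffer now: "BLLLL"
  byte 4: read out[4]='L', append. Buffer now: "BLLLLL"
  byte 5: read out[5]='L', append. Buffer now: "BLLLLLL"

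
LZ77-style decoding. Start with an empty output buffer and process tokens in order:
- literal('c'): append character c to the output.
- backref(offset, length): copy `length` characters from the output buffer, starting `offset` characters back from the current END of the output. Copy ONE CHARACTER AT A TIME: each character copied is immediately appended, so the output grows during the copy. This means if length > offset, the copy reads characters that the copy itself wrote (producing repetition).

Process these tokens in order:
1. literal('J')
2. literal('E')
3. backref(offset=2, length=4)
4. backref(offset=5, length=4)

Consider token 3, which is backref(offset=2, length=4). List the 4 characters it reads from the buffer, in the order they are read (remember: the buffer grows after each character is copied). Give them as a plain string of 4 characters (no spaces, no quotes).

Token 1: literal('J'). Output: "J"
Token 2: literal('E'). Output: "JE"
Token 3: backref(off=2, len=4). Buffer before: "JE" (len 2)
  byte 1: read out[0]='J', append. Buffer now: "JEJ"
  byte 2: read out[1]='E', append. Buffer now: "JEJE"
  byte 3: read out[2]='J', append. Buffer now: "JEJEJ"
  byte 4: read out[3]='E', append. Buffer now: "JEJEJE"

Answer: JEJE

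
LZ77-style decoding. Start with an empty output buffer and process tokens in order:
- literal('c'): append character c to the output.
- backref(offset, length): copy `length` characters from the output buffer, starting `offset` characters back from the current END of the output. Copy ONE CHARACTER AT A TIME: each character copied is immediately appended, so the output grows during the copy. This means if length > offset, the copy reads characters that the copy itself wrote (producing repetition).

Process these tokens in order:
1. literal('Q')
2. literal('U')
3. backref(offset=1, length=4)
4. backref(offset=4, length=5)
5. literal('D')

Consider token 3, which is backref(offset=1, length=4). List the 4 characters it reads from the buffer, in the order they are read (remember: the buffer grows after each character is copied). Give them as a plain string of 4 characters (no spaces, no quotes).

Token 1: literal('Q'). Output: "Q"
Token 2: literal('U'). Output: "QU"
Token 3: backref(off=1, len=4). Buffer before: "QU" (len 2)
  byte 1: read out[1]='U', append. Buffer now: "QUU"
  byte 2: read out[2]='U', append. Buffer now: "QUUU"
  byte 3: read out[3]='U', append. Buffer now: "QUUUU"
  byte 4: read out[4]='U', append. Buffer now: "QUUUUU"

Answer: UUUU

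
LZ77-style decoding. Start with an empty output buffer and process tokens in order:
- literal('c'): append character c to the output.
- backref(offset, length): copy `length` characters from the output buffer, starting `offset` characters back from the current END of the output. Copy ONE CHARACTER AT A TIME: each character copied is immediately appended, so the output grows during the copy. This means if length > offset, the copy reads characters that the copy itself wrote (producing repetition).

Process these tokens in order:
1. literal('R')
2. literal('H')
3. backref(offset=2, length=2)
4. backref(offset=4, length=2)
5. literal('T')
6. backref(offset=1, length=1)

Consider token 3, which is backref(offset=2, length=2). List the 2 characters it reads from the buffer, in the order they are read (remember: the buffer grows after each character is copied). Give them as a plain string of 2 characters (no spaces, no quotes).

Answer: RH

Derivation:
Token 1: literal('R'). Output: "R"
Token 2: literal('H'). Output: "RH"
Token 3: backref(off=2, len=2). Buffer before: "RH" (len 2)
  byte 1: read out[0]='R', append. Buffer now: "RHR"
  byte 2: read out[1]='H', append. Buffer now: "RHRH"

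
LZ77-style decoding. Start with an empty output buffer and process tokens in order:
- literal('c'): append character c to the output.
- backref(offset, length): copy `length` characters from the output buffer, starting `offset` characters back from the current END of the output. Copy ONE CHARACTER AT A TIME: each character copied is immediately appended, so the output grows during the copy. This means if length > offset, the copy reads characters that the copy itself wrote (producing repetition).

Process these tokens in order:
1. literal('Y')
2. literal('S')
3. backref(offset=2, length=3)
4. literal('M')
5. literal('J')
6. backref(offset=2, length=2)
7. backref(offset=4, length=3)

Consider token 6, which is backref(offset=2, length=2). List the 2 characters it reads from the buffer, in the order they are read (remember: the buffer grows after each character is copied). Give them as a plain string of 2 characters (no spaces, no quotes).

Token 1: literal('Y'). Output: "Y"
Token 2: literal('S'). Output: "YS"
Token 3: backref(off=2, len=3) (overlapping!). Copied 'YSY' from pos 0. Output: "YSYSY"
Token 4: literal('M'). Output: "YSYSYM"
Token 5: literal('J'). Output: "YSYSYMJ"
Token 6: backref(off=2, len=2). Buffer before: "YSYSYMJ" (len 7)
  byte 1: read out[5]='M', append. Buffer now: "YSYSYMJM"
  byte 2: read out[6]='J', append. Buffer now: "YSYSYMJMJ"

Answer: MJ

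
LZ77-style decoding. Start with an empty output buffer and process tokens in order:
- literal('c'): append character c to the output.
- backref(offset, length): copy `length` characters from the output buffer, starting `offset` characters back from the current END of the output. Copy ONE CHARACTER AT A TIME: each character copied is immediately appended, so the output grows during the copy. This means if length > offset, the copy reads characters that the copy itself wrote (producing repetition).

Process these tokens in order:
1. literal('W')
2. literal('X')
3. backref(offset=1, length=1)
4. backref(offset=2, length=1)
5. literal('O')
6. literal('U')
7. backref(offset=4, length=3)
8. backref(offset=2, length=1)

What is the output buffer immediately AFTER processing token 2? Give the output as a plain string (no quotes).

Answer: WX

Derivation:
Token 1: literal('W'). Output: "W"
Token 2: literal('X'). Output: "WX"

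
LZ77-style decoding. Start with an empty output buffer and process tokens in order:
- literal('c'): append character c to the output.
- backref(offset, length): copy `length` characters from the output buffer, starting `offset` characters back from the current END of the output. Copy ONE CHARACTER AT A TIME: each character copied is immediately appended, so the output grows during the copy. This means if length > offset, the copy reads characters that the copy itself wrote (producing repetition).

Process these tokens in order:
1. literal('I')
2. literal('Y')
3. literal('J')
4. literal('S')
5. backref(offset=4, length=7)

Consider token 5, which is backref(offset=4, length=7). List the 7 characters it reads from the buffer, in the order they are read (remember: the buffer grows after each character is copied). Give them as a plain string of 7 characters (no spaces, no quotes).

Token 1: literal('I'). Output: "I"
Token 2: literal('Y'). Output: "IY"
Token 3: literal('J'). Output: "IYJ"
Token 4: literal('S'). Output: "IYJS"
Token 5: backref(off=4, len=7). Buffer before: "IYJS" (len 4)
  byte 1: read out[0]='I', append. Buffer now: "IYJSI"
  byte 2: read out[1]='Y', append. Buffer now: "IYJSIY"
  byte 3: read out[2]='J', append. Buffer now: "IYJSIYJ"
  byte 4: read out[3]='S', append. Buffer now: "IYJSIYJS"
  byte 5: read out[4]='I', append. Buffer now: "IYJSIYJSI"
  byte 6: read out[5]='Y', append. Buffer now: "IYJSIYJSIY"
  byte 7: read out[6]='J', append. Buffer now: "IYJSIYJSIYJ"

Answer: IYJSIYJ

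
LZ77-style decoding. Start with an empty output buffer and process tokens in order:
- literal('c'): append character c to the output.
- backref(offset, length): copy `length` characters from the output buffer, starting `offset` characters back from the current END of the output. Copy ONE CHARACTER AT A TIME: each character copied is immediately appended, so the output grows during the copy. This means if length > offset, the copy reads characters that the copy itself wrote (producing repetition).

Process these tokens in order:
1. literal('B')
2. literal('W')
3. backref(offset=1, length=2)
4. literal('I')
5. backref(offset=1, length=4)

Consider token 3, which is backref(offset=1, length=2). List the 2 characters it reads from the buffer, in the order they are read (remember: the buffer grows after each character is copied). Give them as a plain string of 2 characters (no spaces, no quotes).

Token 1: literal('B'). Output: "B"
Token 2: literal('W'). Output: "BW"
Token 3: backref(off=1, len=2). Buffer before: "BW" (len 2)
  byte 1: read out[1]='W', append. Buffer now: "BWW"
  byte 2: read out[2]='W', append. Buffer now: "BWWW"

Answer: WW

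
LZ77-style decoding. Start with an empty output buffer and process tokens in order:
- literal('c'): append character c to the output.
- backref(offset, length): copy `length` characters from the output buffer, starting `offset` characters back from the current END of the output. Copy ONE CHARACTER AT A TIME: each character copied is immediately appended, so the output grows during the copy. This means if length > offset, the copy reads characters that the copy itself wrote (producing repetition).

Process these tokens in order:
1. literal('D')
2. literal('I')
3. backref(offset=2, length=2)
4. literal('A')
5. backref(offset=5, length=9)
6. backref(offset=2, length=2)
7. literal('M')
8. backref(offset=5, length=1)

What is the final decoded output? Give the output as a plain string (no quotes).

Token 1: literal('D'). Output: "D"
Token 2: literal('I'). Output: "DI"
Token 3: backref(off=2, len=2). Copied 'DI' from pos 0. Output: "DIDI"
Token 4: literal('A'). Output: "DIDIA"
Token 5: backref(off=5, len=9) (overlapping!). Copied 'DIDIADIDI' from pos 0. Output: "DIDIADIDIADIDI"
Token 6: backref(off=2, len=2). Copied 'DI' from pos 12. Output: "DIDIADIDIADIDIDI"
Token 7: literal('M'). Output: "DIDIADIDIADIDIDIM"
Token 8: backref(off=5, len=1). Copied 'D' from pos 12. Output: "DIDIADIDIADIDIDIMD"

Answer: DIDIADIDIADIDIDIMD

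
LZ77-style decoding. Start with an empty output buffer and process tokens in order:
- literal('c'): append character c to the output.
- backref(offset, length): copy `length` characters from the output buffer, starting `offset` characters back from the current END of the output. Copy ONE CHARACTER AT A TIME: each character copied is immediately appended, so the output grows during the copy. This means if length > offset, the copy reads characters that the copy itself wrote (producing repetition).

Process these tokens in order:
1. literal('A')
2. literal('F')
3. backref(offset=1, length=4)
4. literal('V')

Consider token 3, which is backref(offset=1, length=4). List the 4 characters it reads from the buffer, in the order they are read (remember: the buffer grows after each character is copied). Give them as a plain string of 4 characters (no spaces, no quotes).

Answer: FFFF

Derivation:
Token 1: literal('A'). Output: "A"
Token 2: literal('F'). Output: "AF"
Token 3: backref(off=1, len=4). Buffer before: "AF" (len 2)
  byte 1: read out[1]='F', append. Buffer now: "AFF"
  byte 2: read out[2]='F', append. Buffer now: "AFFF"
  byte 3: read out[3]='F', append. Buffer now: "AFFFF"
  byte 4: read out[4]='F', append. Buffer now: "AFFFFF"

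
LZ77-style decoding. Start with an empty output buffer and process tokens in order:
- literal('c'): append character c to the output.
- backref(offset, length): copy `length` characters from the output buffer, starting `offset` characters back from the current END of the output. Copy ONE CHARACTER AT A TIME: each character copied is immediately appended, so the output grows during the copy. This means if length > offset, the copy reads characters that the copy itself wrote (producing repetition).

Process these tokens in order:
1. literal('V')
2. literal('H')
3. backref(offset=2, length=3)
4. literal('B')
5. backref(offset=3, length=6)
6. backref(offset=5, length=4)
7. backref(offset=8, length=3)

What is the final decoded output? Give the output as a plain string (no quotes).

Token 1: literal('V'). Output: "V"
Token 2: literal('H'). Output: "VH"
Token 3: backref(off=2, len=3) (overlapping!). Copied 'VHV' from pos 0. Output: "VHVHV"
Token 4: literal('B'). Output: "VHVHVB"
Token 5: backref(off=3, len=6) (overlapping!). Copied 'HVBHVB' from pos 3. Output: "VHVHVBHVBHVB"
Token 6: backref(off=5, len=4). Copied 'VBHV' from pos 7. Output: "VHVHVBHVBHVBVBHV"
Token 7: backref(off=8, len=3). Copied 'BHV' from pos 8. Output: "VHVHVBHVBHVBVBHVBHV"

Answer: VHVHVBHVBHVBVBHVBHV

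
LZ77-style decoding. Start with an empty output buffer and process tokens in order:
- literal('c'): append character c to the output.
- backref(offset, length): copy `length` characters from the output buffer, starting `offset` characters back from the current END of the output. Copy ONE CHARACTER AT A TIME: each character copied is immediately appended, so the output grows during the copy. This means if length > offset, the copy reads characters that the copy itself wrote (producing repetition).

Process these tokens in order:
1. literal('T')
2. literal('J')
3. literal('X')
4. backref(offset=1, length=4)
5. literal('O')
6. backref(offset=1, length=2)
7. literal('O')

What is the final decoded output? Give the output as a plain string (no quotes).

Answer: TJXXXXXOOOO

Derivation:
Token 1: literal('T'). Output: "T"
Token 2: literal('J'). Output: "TJ"
Token 3: literal('X'). Output: "TJX"
Token 4: backref(off=1, len=4) (overlapping!). Copied 'XXXX' from pos 2. Output: "TJXXXXX"
Token 5: literal('O'). Output: "TJXXXXXO"
Token 6: backref(off=1, len=2) (overlapping!). Copied 'OO' from pos 7. Output: "TJXXXXXOOO"
Token 7: literal('O'). Output: "TJXXXXXOOOO"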